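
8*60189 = 481512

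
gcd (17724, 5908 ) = 5908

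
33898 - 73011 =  - 39113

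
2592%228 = 84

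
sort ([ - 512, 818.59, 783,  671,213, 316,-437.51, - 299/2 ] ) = [ - 512, - 437.51, - 299/2, 213,  316, 671,  783,818.59] 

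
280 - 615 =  - 335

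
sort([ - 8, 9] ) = [ - 8, 9]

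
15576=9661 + 5915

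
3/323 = 3/323 = 0.01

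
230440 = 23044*10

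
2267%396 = 287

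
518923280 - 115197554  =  403725726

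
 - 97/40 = - 3  +  23/40 = - 2.42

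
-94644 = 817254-911898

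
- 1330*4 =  - 5320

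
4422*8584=37958448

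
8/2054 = 4/1027 = 0.00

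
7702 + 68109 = 75811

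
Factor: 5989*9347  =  55979183 = 13^1*53^1*113^1*719^1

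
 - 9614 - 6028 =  - 15642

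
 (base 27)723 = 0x1428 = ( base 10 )5160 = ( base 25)86A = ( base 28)6G8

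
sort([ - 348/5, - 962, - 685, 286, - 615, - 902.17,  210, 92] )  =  [ - 962, - 902.17, - 685 , - 615, - 348/5,92, 210,286] 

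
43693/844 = 51+649/844= 51.77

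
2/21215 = 2/21215 = 0.00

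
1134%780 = 354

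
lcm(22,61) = 1342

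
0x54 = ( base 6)220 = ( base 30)2o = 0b1010100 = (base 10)84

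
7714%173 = 102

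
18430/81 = 227+43/81 = 227.53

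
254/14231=254/14231 =0.02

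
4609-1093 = 3516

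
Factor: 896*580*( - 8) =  - 4157440 = - 2^12 * 5^1 * 7^1 * 29^1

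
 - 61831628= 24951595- 86783223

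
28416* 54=1534464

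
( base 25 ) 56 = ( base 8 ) 203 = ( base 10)131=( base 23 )5g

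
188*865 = 162620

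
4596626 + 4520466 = 9117092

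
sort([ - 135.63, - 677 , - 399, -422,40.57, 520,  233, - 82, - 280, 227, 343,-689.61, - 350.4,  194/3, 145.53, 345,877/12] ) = [ - 689.61, - 677, - 422,  -  399 , - 350.4 , -280, - 135.63, - 82, 40.57, 194/3, 877/12, 145.53 , 227, 233, 343, 345,520] 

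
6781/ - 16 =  - 6781/16 =- 423.81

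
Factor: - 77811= - 3^1*37^1*701^1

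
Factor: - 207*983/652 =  - 203481/652 = -2^( - 2 )*3^2*23^1*163^(  -  1 ) *983^1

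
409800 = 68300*6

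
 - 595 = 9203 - 9798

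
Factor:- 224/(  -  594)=2^4*3^(-3)*7^1*11^( - 1) = 112/297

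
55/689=55/689=0.08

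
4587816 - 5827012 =-1239196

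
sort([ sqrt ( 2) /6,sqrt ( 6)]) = [sqrt( 2 ) /6, sqrt(6)]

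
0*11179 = 0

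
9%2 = 1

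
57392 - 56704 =688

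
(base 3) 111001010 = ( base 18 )1b63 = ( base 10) 9507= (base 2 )10010100100011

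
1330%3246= 1330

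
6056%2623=810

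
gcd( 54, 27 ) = 27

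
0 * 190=0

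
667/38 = 17 + 21/38= 17.55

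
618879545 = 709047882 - 90168337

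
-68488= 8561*(  -  8 )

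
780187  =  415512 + 364675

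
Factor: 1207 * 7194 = 8683158 = 2^1 * 3^1*11^1*17^1*71^1*109^1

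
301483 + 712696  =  1014179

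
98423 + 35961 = 134384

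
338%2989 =338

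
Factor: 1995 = 3^1*5^1*7^1*  19^1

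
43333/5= 43333/5= 8666.60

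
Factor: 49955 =5^1*97^1*103^1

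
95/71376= 95/71376=0.00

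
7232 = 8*904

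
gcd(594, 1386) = 198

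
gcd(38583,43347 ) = 3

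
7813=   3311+4502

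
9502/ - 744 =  - 13 + 85/372 = - 12.77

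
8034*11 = 88374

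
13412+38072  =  51484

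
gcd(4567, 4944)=1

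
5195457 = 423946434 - 418750977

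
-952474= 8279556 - 9232030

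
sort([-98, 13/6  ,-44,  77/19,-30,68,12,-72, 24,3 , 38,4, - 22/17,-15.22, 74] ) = [ - 98,-72,-44 , - 30,- 15.22, - 22/17, 13/6,3,4 , 77/19,12,24,38,68,74] 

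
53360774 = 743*71818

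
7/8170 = 7/8170 = 0.00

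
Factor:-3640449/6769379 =-3^1*1213483^1*6769379^( - 1)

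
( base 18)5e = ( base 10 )104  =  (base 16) 68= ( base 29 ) 3H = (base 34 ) 32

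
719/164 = 4+63/164 = 4.38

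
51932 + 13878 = 65810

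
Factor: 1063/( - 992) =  - 2^( - 5)*31^( - 1 )*1063^1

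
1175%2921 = 1175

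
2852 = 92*31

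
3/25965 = 1/8655 = 0.00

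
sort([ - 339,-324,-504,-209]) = [ - 504,-339, - 324, - 209]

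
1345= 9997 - 8652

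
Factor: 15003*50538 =2^1*3^3 * 1667^1*8423^1 =758221614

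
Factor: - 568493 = -568493^1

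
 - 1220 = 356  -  1576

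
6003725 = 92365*65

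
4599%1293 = 720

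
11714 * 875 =10249750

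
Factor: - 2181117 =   -  3^1*17^1*42767^1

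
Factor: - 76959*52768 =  - 4060972512  =  - 2^5* 3^2*17^2*97^1*503^1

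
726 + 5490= 6216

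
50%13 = 11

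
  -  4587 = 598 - 5185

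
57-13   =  44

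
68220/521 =68220/521= 130.94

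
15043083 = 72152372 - 57109289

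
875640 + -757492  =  118148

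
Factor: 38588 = 2^2*11^1*877^1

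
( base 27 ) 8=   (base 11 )8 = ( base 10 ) 8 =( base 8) 10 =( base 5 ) 13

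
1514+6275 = 7789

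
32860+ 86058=118918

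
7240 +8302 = 15542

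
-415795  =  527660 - 943455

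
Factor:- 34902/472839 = -42/569 = -2^1*3^1*7^1*569^( - 1) 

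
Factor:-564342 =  - 2^1*3^1 * 94057^1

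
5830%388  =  10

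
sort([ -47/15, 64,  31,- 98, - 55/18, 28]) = [ - 98,-47/15,  -  55/18, 28, 31, 64]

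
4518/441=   10+12/49 = 10.24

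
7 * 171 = 1197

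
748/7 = 106+6/7 = 106.86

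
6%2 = 0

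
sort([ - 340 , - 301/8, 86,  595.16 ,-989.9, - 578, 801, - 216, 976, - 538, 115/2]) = [-989.9,  -  578, - 538, - 340 , -216, - 301/8,115/2, 86, 595.16,801,976]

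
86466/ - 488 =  -43233/244 = - 177.18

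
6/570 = 1/95 = 0.01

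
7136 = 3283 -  - 3853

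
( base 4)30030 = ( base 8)1414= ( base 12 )550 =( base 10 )780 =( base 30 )q0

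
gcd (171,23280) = 3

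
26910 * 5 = 134550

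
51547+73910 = 125457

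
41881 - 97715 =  - 55834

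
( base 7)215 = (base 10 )110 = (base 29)3n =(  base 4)1232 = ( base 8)156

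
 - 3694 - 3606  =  -7300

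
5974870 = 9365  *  638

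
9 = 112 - 103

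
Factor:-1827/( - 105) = 87/5  =  3^1 *5^( - 1) * 29^1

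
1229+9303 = 10532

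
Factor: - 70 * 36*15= - 37800 = -2^3*3^3*5^2*7^1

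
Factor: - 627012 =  - 2^2*3^2*17417^1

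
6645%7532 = 6645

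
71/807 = 71/807 = 0.09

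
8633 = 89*97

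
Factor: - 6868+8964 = 2096= 2^4  *  131^1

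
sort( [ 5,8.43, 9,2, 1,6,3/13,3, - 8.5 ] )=[ - 8.5,3/13, 1,2,3,  5,6 , 8.43,9] 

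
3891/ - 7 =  - 3891/7 = -555.86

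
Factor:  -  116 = -2^2* 29^1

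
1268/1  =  1268 = 1268.00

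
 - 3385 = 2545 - 5930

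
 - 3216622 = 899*( -3578) 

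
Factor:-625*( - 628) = 2^2*5^4*157^1 =392500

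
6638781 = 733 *9057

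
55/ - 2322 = -1 + 2267/2322 =- 0.02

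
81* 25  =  2025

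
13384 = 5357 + 8027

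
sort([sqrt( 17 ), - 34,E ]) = [-34, E, sqrt( 17)]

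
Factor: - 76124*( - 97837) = 2^2*227^1*431^1 *19031^1 = 7447743788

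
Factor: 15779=31^1*509^1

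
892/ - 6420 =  - 1 + 1382/1605  =  -0.14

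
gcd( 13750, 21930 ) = 10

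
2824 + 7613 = 10437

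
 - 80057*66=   -  5283762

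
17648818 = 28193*626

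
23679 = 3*7893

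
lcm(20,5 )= 20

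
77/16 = 77/16 = 4.81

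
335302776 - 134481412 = 200821364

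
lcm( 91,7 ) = 91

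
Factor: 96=2^5*3^1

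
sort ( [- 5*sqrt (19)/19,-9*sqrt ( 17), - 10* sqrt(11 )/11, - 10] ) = [ - 9 * sqrt( 17), - 10, - 10*sqrt ( 11)/11, - 5*sqrt( 19) /19]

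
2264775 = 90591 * 25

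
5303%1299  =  107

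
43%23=20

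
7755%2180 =1215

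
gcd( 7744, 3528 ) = 8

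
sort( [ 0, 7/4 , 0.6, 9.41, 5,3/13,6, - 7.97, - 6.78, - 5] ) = [ - 7.97,-6.78,-5,0, 3/13, 0.6 , 7/4,5, 6,9.41] 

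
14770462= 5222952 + 9547510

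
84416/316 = 21104/79 = 267.14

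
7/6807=7/6807=0.00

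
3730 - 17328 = - 13598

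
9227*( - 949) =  - 8756423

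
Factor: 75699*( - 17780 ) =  - 1345928220 = - 2^2*3^2*5^1*7^1*13^1*127^1*647^1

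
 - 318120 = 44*( - 7230 )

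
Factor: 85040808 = 2^3*3^1*19^1 *251^1*743^1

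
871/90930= 871/90930 =0.01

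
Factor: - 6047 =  - 6047^1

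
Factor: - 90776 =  - 2^3*7^1*1621^1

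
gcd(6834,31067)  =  1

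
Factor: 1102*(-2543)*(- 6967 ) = 2^1*19^1 *29^1 * 2543^1*  6967^1 = 19524223262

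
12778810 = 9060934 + 3717876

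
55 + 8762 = 8817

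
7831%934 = 359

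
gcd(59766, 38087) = 7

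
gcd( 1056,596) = 4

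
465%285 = 180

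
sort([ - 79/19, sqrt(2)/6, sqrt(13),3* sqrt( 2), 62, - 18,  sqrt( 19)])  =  [ - 18, - 79/19,  sqrt(2)/6, sqrt( 13),3*sqrt (2), sqrt(19), 62]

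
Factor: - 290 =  - 2^1 * 5^1*29^1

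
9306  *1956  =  18202536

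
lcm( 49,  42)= 294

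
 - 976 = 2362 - 3338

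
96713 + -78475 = 18238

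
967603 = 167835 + 799768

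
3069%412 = 185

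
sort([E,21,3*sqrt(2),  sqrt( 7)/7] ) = [ sqrt(7 ) /7, E,3*sqrt( 2), 21 ] 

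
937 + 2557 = 3494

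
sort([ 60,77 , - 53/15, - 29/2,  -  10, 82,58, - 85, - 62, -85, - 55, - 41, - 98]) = [ - 98 ,- 85, -85,- 62,-55,- 41 ,  -  29/2, - 10, - 53/15,58,60,77,82 ] 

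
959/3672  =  959/3672 = 0.26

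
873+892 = 1765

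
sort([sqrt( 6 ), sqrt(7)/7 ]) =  [ sqrt( 7) /7 , sqrt (6 )]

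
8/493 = 8/493 = 0.02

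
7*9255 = 64785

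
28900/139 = 207 + 127/139 =207.91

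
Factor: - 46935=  - 3^2*5^1*7^1*149^1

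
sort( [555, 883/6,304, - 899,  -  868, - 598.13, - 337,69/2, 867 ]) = [ - 899, - 868,-598.13 , - 337 , 69/2,883/6, 304, 555,867]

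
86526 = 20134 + 66392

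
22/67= 22/67 = 0.33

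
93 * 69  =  6417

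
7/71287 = 7/71287 =0.00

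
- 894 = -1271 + 377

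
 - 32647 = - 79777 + 47130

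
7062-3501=3561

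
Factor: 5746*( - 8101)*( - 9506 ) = 2^2*7^2*13^2 * 17^1 * 97^1 * 8101^1 = 442488577076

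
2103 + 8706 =10809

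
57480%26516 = 4448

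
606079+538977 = 1145056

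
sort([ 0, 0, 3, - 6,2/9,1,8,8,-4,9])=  [-6, - 4, 0, 0, 2/9, 1, 3,  8, 8,9 ]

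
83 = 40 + 43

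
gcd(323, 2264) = 1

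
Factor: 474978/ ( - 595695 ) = - 602/755 = - 2^1*  5^(- 1 )*7^1 *43^1*151^( - 1)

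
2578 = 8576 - 5998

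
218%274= 218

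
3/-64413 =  - 1+21470/21471 = -  0.00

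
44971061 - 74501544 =- 29530483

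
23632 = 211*112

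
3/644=3/644 =0.00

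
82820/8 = 10352+1/2 = 10352.50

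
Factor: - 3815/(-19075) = 5^( - 1)= 1/5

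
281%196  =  85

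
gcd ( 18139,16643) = 187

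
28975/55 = 526 + 9/11 = 526.82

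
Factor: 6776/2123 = 616/193 = 2^3*7^1*11^1* 193^ ( - 1 ) 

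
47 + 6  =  53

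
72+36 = 108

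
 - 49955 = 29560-79515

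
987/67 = 14 + 49/67 = 14.73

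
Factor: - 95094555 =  - 3^1*5^1*6339637^1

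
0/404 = 0 = 0.00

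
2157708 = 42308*51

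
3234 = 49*66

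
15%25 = 15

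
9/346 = 9/346 = 0.03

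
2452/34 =1226/17 = 72.12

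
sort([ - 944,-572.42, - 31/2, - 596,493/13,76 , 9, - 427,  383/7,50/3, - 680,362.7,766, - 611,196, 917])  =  [-944,  -  680, - 611,-596, -572.42 ,  -  427, - 31/2 , 9,50/3,493/13, 383/7,76,  196,362.7, 766, 917]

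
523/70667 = 523/70667 = 0.01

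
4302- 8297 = - 3995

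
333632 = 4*83408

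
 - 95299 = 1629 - 96928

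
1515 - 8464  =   - 6949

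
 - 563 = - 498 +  - 65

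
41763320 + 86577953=128341273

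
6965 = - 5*(- 1393)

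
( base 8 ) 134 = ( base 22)44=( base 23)40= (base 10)92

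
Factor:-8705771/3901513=-7^( - 1 )*11^( - 1 )*23^( - 1 )*29^1*317^1*947^1*2203^( - 1) 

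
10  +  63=73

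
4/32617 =4/32617 = 0.00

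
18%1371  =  18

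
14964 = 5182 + 9782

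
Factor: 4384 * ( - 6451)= - 28281184 = - 2^5*137^1 * 6451^1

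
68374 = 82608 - 14234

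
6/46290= 1/7715  =  0.00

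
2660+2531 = 5191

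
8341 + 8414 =16755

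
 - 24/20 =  - 2  +  4/5 = - 1.20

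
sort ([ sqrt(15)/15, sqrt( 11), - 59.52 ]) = [ - 59.52,sqrt( 15) /15 , sqrt(11)]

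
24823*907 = 22514461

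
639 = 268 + 371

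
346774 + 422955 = 769729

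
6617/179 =6617/179 = 36.97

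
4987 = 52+4935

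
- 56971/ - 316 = 56971/316 = 180.29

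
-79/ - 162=79/162 =0.49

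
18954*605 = 11467170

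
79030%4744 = 3126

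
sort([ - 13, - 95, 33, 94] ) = [ - 95, - 13, 33 , 94 ] 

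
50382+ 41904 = 92286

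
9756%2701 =1653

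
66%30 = 6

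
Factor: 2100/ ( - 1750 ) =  - 2^1*3^1 * 5^ ( - 1)  =  - 6/5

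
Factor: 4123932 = 2^2*3^1*343661^1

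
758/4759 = 758/4759 = 0.16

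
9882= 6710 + 3172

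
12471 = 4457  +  8014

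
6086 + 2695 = 8781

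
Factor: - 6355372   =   - 2^2*31^1 * 107^1*479^1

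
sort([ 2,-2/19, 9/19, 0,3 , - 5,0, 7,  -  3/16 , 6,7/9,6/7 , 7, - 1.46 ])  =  [-5, - 1.46,- 3/16 , - 2/19 , 0, 0 , 9/19, 7/9, 6/7,  2 , 3, 6,7 , 7]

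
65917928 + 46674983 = 112592911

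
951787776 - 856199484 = 95588292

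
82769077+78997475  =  161766552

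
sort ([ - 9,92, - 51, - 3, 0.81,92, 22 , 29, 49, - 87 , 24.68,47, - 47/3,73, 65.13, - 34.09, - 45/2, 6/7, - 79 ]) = [ - 87, - 79,-51 , - 34.09 ,-45/2,-47/3,  -  9, - 3,0.81,  6/7,22, 24.68,29, 47 , 49,65.13, 73, 92, 92] 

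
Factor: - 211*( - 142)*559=16748758 =2^1*13^1*43^1 * 71^1*211^1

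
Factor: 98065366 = 2^1*7^2*1000667^1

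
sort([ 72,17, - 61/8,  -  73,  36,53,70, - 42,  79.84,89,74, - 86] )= [ - 86, - 73, -42 ,  -  61/8, 17,  36, 53, 70, 72,74,  79.84, 89] 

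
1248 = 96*13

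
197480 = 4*49370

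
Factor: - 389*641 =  - 389^1*641^1= - 249349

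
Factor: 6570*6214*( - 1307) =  - 2^2*3^2*5^1*13^1 * 73^1*239^1 * 1307^1 = - 53359555860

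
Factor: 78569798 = 2^1*727^1*54037^1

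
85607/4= 85607/4 = 21401.75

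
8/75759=8/75759=0.00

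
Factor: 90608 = 2^4 *7^1 * 809^1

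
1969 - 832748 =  - 830779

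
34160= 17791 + 16369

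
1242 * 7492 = 9305064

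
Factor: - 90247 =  - 90247^1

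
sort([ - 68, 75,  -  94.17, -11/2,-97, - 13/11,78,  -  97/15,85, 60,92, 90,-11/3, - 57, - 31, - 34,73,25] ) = [ - 97 ,-94.17,-68,  -  57,-34 , - 31, - 97/15,- 11/2, - 11/3, - 13/11, 25, 60,73,75,  78 , 85,90, 92 ]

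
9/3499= 9/3499 = 0.00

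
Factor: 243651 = 3^1 *241^1*  337^1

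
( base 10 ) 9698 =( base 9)14265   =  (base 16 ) 25e2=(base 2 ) 10010111100010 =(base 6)112522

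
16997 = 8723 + 8274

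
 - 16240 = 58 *(-280)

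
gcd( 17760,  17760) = 17760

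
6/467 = 6/467 = 0.01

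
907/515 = 1 + 392/515=1.76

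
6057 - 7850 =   -  1793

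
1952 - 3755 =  - 1803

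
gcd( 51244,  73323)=1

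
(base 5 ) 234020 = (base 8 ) 20673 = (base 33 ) 7UM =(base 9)12754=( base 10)8635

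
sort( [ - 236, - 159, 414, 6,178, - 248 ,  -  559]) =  [-559,-248,- 236, -159, 6,178,414]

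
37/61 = 37/61 = 0.61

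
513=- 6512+7025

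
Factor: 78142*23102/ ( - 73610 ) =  - 902618242/36805 = - 2^1*5^(- 1 ) * 17^( - 1 )*89^1*433^(  -  1 ) * 439^1*11551^1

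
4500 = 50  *90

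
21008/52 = 404 = 404.00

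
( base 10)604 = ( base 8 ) 1134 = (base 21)17g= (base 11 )4aa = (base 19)1cf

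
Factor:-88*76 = -2^5*11^1*19^1 = -  6688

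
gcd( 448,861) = 7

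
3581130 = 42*85265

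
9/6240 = 3/2080 = 0.00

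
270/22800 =9/760= 0.01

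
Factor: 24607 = 11^1 * 2237^1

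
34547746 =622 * 55543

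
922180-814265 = 107915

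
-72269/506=-72269/506=- 142.82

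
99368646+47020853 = 146389499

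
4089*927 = 3790503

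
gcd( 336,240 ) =48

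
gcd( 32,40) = 8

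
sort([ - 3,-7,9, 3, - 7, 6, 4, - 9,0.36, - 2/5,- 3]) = [ - 9, - 7, - 7 , - 3, - 3, - 2/5, 0.36, 3, 4,  6, 9]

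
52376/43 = 52376/43   =  1218.05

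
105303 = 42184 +63119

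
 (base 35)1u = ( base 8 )101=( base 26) 2D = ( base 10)65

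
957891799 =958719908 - 828109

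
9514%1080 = 874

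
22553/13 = 1734 +11/13 = 1734.85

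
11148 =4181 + 6967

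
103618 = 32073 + 71545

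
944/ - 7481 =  - 1 + 6537/7481 = -  0.13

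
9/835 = 9/835  =  0.01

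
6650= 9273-2623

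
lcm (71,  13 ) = 923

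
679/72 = 679/72 = 9.43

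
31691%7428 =1979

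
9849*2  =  19698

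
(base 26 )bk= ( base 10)306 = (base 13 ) 1a7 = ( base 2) 100110010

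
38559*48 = 1850832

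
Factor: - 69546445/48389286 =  - 2^( - 1 )*3^(-1 )*5^1* 11^(-1) * 23^(-1 ) * 127^(  -  1)*251^ (-1 ) * 13909289^1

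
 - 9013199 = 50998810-60012009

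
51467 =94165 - 42698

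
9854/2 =4927 = 4927.00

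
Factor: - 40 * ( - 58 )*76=176320= 2^6*5^1 * 19^1*29^1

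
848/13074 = 424/6537 = 0.06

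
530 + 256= 786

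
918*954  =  875772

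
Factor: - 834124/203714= -2^1*7^( - 1)*151^1*1381^1 * 14551^( -1) = -417062/101857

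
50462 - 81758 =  - 31296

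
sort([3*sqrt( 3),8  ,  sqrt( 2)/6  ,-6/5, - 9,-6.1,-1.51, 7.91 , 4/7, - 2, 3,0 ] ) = [-9, - 6.1, - 2,-1.51, -6/5, 0, sqrt( 2)/6, 4/7,3, 3*sqrt (3 ) , 7.91,  8]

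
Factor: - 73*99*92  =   - 664884 = - 2^2*3^2*11^1*23^1*73^1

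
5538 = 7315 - 1777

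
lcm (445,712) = 3560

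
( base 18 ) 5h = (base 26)43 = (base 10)107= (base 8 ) 153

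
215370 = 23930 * 9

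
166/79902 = 83/39951 = 0.00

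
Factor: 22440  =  2^3 * 3^1*5^1*11^1*17^1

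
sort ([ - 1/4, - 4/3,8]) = [ - 4/3,  -  1/4,  8]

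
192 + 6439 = 6631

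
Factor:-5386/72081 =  - 2^1*3^( - 2) * 2693^1*8009^( -1)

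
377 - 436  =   - 59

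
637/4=637/4= 159.25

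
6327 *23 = 145521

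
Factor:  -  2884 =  - 2^2*7^1*103^1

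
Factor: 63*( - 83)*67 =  - 3^2*7^1*  67^1*83^1= - 350343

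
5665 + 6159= 11824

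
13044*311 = 4056684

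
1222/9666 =611/4833 = 0.13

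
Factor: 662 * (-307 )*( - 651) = 132305334 = 2^1*3^1 * 7^1 * 31^1*307^1*331^1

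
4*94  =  376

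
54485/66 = 54485/66 = 825.53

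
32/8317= 32/8317 =0.00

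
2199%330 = 219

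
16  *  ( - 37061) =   -  592976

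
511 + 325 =836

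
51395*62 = 3186490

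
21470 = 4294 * 5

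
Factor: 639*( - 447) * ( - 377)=3^3*13^1*29^1*71^1*149^1 = 107683641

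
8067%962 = 371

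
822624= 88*9348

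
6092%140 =72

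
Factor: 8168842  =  2^1*11^1*371311^1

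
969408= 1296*748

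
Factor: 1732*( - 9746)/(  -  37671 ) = 38984/87 = 2^3 * 3^ ( - 1) *11^1 * 29^( - 1)*443^1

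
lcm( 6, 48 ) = 48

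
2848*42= 119616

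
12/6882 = 2/1147 = 0.00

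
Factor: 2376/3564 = 2/3 = 2^1*3^( - 1 ) 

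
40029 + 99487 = 139516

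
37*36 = 1332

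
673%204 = 61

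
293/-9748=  - 293/9748 = -0.03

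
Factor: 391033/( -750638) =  - 2^ ( - 1)*7^( - 1 )*127^1*3079^1*53617^( - 1)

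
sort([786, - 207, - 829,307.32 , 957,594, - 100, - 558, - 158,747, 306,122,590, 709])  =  [ - 829, - 558,  -  207,-158, - 100,122, 306,307.32, 590,  594, 709, 747,786,957]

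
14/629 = 14/629 = 0.02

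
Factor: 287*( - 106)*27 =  - 821394 = - 2^1*3^3*7^1*41^1*53^1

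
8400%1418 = 1310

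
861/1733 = 861/1733 = 0.50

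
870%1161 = 870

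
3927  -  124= 3803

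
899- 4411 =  - 3512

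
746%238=32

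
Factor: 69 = 3^1 * 23^1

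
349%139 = 71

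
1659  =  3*553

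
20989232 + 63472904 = 84462136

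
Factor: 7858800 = 2^4*3^2*5^2*37^1*59^1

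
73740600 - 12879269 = 60861331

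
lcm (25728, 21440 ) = 128640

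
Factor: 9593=53^1*181^1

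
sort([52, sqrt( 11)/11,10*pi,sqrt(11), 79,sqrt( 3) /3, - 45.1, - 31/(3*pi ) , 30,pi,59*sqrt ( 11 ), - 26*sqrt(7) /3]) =[-45.1, - 26* sqrt( 7) /3 , - 31/(3*pi),  sqrt( 11) /11 , sqrt( 3) /3,  pi,sqrt (11) , 30,10*pi, 52,79 , 59*sqrt( 11)] 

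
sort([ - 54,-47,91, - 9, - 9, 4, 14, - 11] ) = [ - 54, - 47, - 11, - 9,  -  9, 4 , 14, 91]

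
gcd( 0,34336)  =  34336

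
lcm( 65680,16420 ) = 65680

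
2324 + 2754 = 5078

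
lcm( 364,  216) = 19656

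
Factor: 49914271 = 11^1 * 43^1*105527^1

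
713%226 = 35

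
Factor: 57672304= 2^4*577^1*6247^1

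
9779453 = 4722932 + 5056521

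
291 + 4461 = 4752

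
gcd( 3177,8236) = 1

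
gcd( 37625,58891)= 7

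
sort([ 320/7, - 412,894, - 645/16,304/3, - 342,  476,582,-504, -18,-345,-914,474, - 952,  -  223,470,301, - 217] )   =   [ - 952,- 914  , - 504, - 412, - 345, - 342, - 223 , - 217 , -645/16, -18,320/7,  304/3,301, 470, 474,476,  582,894 ]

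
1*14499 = 14499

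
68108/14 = 4864 + 6/7 = 4864.86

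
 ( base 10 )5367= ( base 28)6nj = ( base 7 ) 21435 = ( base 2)1010011110111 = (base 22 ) b1l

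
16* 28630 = 458080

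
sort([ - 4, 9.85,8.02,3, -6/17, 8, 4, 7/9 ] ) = [ - 4, - 6/17, 7/9,3,4,8, 8.02, 9.85] 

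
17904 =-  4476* ( - 4 ) 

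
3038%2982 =56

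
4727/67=70+37/67 = 70.55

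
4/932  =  1/233 = 0.00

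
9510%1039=159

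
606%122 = 118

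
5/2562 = 5/2562 = 0.00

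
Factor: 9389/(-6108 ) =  - 2^( - 2)*3^( - 1 ) * 41^1 *229^1*509^ (-1 ) 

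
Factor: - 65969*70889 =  - 7^1*13^1 *19^1*41^2 * 1609^1=- 4676476441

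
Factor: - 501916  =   - 2^2*179^1*701^1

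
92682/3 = 30894 = 30894.00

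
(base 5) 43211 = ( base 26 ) 48J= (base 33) 2mr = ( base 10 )2931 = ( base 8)5563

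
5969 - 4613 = 1356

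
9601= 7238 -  - 2363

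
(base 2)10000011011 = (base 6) 4511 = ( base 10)1051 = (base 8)2033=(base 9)1387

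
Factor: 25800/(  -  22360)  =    -  3^1*5^1*13^(-1)=- 15/13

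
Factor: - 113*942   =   - 106446 = -2^1*3^1*113^1* 157^1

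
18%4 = 2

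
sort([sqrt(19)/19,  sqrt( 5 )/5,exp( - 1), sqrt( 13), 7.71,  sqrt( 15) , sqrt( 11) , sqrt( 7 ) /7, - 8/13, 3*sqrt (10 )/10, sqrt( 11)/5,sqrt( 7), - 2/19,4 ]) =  [  -  8/13, - 2/19, sqrt( 19 )/19, exp( - 1),sqrt (7 )/7,sqrt( 5 ) /5, sqrt( 11 ) /5, 3 * sqrt( 10 ) /10 , sqrt( 7 ), sqrt( 11),sqrt(13 ), sqrt( 15),4, 7.71 ] 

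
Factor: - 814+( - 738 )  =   - 2^4*97^1 = -  1552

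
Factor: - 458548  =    -  2^2*29^1*59^1*67^1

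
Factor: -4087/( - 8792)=2^( - 3 )*7^( - 1)*61^1*67^1 * 157^(-1 ) 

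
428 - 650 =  - 222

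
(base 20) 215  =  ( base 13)4B6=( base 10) 825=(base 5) 11300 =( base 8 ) 1471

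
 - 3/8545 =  - 1 + 8542/8545=-0.00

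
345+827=1172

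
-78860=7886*(- 10)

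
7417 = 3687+3730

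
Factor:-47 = -47^1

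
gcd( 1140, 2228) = 4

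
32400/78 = 415 + 5/13 =415.38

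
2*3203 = 6406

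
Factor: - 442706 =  -2^1 * 11^1*20123^1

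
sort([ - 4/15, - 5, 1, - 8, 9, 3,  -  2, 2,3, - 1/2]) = [ - 8, - 5, - 2, - 1/2, - 4/15,1, 2, 3, 3, 9 ] 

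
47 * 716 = 33652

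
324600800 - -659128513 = 983729313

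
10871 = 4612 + 6259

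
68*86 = 5848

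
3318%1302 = 714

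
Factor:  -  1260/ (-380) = 3^2 * 7^1 * 19^( - 1) = 63/19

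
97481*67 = 6531227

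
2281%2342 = 2281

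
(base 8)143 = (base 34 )2V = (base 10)99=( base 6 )243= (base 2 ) 1100011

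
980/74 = 490/37= 13.24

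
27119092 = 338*80234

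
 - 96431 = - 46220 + - 50211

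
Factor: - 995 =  - 5^1*199^1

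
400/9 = 400/9 = 44.44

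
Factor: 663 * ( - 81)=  - 53703= -3^5*13^1*17^1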